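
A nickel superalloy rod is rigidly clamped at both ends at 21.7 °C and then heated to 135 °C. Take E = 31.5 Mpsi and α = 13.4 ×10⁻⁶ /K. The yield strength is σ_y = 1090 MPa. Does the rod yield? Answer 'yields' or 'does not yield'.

E = 31.5 Mpsi = 217.2 GPa.
ΔT = 113.3 K. Constrained thermal stress σ = E·α·ΔT = 217.2×10³ MPa × 13.4×10⁻⁶ × 113.3 = 330 MPa (compressive).
Compare to σ_y = 1090 MPa: σ < σ_y, so it does not yield.

does not yield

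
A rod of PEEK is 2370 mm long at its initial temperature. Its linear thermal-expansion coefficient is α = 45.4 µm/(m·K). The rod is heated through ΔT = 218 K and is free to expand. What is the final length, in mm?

ΔL = α·L₀·ΔT = 45.4×10⁻⁶ × 2370 mm × 218.0 K = 23.5 mm.
L = L₀ + ΔL = 2370 + 23.5 = 2393.5 mm.

2393.5 mm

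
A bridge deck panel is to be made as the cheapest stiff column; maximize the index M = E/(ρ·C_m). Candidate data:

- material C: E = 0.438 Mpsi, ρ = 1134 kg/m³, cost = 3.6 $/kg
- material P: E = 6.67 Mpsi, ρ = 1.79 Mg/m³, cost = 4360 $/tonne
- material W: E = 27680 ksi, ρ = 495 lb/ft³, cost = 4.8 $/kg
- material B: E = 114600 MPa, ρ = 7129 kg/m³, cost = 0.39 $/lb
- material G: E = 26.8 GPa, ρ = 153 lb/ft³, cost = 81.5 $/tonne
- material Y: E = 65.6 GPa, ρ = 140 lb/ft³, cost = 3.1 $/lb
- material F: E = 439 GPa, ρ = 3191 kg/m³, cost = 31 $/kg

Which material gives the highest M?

material G

Normalizing units and computing the index:
  material C: E = 3.020 GPa, ρ = 1134 kg/m³, cost = 3.600 $/kg
  material P: E = 45.99 GPa, ρ = 1790 kg/m³, cost = 4.360 $/kg
  material W: E = 190.8 GPa, ρ = 7929 kg/m³, cost = 4.800 $/kg
  material B: E = 114.6 GPa, ρ = 7129 kg/m³, cost = 0.8598 $/kg
  material G: E = 26.80 GPa, ρ = 2451 kg/m³, cost = 0.08150 $/kg
  material Y: E = 65.60 GPa, ρ = 2243 kg/m³, cost = 6.834 $/kg
  material F: E = 439.0 GPa, ρ = 3191 kg/m³, cost = 31.00 $/kg
  material G: M = 134 MN·m per $
  material B: M = 18.7 MN·m per $
  material P: M = 5.89 MN·m per $
  material W: M = 5.01 MN·m per $
  material F: M = 4.44 MN·m per $
  material Y: M = 4.28 MN·m per $
  material C: M = 0.740 MN·m per $
Highest index: material G.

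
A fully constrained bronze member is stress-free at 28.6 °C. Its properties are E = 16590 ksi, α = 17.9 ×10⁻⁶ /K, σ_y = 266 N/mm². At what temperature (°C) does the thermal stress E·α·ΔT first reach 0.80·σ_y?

133 °C

E = 16590 ksi = 114.4 GPa.
σ_y = 266 N/mm² = 266.0 MPa.
E·α·ΔT = 212.8 MPa ⇒ ΔT = 212.8 / (114.4×10³ × 17.9×10⁻⁶) = 103.9 K.
T = 28.6 + 103.9 = 132.5 °C.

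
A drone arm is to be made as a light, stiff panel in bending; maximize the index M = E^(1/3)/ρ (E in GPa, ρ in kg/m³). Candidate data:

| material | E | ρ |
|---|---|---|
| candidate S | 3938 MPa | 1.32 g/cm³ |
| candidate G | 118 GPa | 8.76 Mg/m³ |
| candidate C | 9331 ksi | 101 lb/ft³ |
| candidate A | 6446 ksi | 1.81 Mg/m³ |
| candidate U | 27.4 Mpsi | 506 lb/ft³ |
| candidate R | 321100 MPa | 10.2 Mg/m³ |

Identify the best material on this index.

After converting to SI:
  candidate S: E = 3.938 GPa, ρ = 1320 kg/m³
  candidate G: E = 118.0 GPa, ρ = 8760 kg/m³
  candidate C: E = 64.33 GPa, ρ = 1618 kg/m³
  candidate A: E = 44.44 GPa, ρ = 1810 kg/m³
  candidate U: E = 188.9 GPa, ρ = 8105 kg/m³
  candidate R: E = 321.1 GPa, ρ = 10200 kg/m³
  candidate C: M = 2.48×10⁻³
  candidate A: M = 1.96×10⁻³
  candidate S: M = 1.20×10⁻³
  candidate U: M = 0.708×10⁻³
  candidate R: M = 0.671×10⁻³
  candidate G: M = 0.560×10⁻³
Highest index: candidate C.

candidate C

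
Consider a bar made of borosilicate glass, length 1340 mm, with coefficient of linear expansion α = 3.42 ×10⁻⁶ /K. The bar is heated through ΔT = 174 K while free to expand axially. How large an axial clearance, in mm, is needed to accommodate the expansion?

0.797 mm

ΔL = α·L₀·ΔT = 3.42×10⁻⁶ × 1340 mm × 174.0 K = 0.797 mm.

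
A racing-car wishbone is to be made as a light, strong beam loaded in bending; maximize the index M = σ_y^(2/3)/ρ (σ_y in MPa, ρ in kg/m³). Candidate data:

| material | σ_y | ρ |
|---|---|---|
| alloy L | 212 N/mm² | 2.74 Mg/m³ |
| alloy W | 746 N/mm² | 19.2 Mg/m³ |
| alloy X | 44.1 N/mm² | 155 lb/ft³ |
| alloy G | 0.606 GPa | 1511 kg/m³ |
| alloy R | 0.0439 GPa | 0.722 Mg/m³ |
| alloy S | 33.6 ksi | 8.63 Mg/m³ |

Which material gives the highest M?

Putting every candidate on a common basis:
  alloy L: σ_y = 212.0 MPa, ρ = 2740 kg/m³
  alloy W: σ_y = 746.0 MPa, ρ = 19200 kg/m³
  alloy X: σ_y = 44.10 MPa, ρ = 2483 kg/m³
  alloy G: σ_y = 606.0 MPa, ρ = 1511 kg/m³
  alloy R: σ_y = 43.90 MPa, ρ = 722.0 kg/m³
  alloy S: σ_y = 231.7 MPa, ρ = 8630 kg/m³
  alloy G: M = 47.4×10⁻³
  alloy R: M = 17.2×10⁻³
  alloy L: M = 13.0×10⁻³
  alloy X: M = 5.03×10⁻³
  alloy S: M = 4.37×10⁻³
  alloy W: M = 4.28×10⁻³
Alloy G ranks first.

alloy G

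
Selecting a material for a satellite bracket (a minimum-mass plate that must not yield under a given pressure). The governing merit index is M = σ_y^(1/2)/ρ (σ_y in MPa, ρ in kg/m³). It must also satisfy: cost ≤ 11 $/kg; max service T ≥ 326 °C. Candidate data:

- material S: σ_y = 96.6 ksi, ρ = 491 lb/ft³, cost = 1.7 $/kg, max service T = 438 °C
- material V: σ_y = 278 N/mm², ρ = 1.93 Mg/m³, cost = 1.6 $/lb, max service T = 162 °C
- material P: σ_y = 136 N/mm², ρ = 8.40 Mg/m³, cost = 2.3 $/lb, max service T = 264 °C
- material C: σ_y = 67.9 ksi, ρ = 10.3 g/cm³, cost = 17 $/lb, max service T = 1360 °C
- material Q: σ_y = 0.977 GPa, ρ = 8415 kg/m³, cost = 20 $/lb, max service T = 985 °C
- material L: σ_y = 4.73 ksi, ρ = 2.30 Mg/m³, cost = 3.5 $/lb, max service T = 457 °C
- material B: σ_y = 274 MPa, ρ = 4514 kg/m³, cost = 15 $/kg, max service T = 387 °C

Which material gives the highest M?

material S

Screen on constraints: cost ≤ 11 $/kg; max service T ≥ 326 °C. Survivors: material S, material L.
Putting every candidate on a common basis:
  material S: σ_y = 666.0 MPa, ρ = 7865 kg/m³
  material L: σ_y = 32.61 MPa, ρ = 2300 kg/m³
  material S: M = 3.28×10⁻³
  material L: M = 2.48×10⁻³
Material S ranks first.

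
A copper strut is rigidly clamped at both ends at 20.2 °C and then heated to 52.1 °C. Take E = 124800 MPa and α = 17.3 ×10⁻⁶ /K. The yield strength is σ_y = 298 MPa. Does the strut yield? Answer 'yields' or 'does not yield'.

E = 124800 MPa = 124.8 GPa.
ΔT = 31.90 K. Constrained thermal stress σ = E·α·ΔT = 124.8×10³ MPa × 17.3×10⁻⁶ × 31.90 = 68.9 MPa (compressive).
Compare to σ_y = 298 MPa: σ < σ_y, so it does not yield.

does not yield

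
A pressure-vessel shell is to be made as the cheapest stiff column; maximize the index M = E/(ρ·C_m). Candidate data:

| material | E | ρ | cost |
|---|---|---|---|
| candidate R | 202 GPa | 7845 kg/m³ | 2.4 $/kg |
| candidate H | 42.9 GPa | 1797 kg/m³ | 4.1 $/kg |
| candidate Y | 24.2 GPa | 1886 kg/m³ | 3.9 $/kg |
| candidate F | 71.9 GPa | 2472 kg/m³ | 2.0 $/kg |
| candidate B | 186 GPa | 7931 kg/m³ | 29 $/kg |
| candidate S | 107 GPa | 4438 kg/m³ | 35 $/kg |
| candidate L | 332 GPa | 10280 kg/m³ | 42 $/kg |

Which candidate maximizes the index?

candidate F

Computing M directly (units already consistent):
  candidate F: M = 14.5 MN·m per $
  candidate R: M = 10.7 MN·m per $
  candidate H: M = 5.82 MN·m per $
  candidate Y: M = 3.29 MN·m per $
  candidate B: M = 0.809 MN·m per $
  candidate L: M = 0.769 MN·m per $
  candidate S: M = 0.689 MN·m per $
Candidate F ranks first.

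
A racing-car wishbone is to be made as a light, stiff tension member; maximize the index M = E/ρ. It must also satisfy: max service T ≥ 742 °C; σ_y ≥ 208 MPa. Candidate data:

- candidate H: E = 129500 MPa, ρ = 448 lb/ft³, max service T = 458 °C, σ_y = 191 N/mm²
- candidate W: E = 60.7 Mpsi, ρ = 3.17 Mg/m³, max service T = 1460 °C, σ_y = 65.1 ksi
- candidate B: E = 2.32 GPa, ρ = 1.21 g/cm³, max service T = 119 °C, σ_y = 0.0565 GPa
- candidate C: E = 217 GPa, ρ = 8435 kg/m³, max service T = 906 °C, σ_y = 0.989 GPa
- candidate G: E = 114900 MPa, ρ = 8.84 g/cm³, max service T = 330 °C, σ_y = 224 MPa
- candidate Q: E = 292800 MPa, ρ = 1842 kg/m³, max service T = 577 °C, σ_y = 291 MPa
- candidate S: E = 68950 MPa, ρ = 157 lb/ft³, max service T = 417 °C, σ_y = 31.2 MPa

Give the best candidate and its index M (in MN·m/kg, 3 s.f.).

Screen on constraints: max service T ≥ 742 °C; σ_y ≥ 208 MPa. Survivors: candidate W, candidate C.
Putting every candidate on a common basis:
  candidate W: E = 418.5 GPa, ρ = 3170 kg/m³
  candidate C: E = 217.0 GPa, ρ = 8435 kg/m³
  candidate W: M = 132 MN·m/kg
  candidate C: M = 25.7 MN·m/kg
The maximum is for candidate W.

candidate W, M = 132 MN·m/kg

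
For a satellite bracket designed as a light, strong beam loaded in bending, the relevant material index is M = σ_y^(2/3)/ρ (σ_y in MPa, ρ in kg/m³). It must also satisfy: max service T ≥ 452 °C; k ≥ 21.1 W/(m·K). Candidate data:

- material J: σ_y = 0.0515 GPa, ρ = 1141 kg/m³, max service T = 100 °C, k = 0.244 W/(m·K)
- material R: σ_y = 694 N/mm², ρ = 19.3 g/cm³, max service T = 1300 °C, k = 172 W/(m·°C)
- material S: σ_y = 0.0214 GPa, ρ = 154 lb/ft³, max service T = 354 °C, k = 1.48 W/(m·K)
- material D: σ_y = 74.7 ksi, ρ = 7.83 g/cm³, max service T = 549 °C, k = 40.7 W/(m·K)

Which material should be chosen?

material D

Screen on constraints: max service T ≥ 452 °C; k ≥ 21.1 W/(m·K). Survivors: material R, material D.
Normalizing units and computing the index:
  material R: σ_y = 694.0 MPa, ρ = 19300 kg/m³
  material D: σ_y = 515.0 MPa, ρ = 7830 kg/m³
  material D: M = 8.21×10⁻³
  material R: M = 4.06×10⁻³
Highest index: material D.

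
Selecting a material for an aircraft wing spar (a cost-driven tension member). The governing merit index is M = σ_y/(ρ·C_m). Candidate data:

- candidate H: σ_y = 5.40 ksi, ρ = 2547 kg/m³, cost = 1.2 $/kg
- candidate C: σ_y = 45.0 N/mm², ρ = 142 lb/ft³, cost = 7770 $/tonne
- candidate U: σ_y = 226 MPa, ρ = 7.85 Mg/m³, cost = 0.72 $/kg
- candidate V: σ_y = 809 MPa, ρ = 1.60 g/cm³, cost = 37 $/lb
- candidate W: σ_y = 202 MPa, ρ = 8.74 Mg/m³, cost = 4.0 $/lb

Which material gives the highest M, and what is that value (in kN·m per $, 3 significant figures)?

In SI units:
  candidate H: σ_y = 37.23 MPa, ρ = 2547 kg/m³, cost = 1.200 $/kg
  candidate C: σ_y = 45.00 MPa, ρ = 2275 kg/m³, cost = 7.770 $/kg
  candidate U: σ_y = 226.0 MPa, ρ = 7850 kg/m³, cost = 0.7200 $/kg
  candidate V: σ_y = 809.0 MPa, ρ = 1600 kg/m³, cost = 81.57 $/kg
  candidate W: σ_y = 202.0 MPa, ρ = 8740 kg/m³, cost = 8.818 $/kg
  candidate U: M = 40.0 kN·m per $
  candidate H: M = 12.2 kN·m per $
  candidate V: M = 6.20 kN·m per $
  candidate W: M = 2.62 kN·m per $
  candidate C: M = 2.55 kN·m per $
Candidate U ranks first.

candidate U, M = 40.0 kN·m per $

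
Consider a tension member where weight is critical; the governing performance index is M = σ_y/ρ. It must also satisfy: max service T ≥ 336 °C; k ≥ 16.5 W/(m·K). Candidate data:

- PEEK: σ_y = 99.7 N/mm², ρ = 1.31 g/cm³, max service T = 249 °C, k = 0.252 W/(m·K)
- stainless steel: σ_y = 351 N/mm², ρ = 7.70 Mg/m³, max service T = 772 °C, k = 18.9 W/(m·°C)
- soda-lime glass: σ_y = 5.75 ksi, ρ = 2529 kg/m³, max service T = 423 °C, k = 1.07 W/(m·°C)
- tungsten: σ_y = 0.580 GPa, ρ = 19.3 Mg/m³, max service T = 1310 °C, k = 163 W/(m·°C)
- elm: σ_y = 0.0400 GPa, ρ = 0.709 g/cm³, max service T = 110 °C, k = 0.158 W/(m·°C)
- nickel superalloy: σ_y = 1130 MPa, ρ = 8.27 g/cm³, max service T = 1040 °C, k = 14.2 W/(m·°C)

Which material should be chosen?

stainless steel

Screen on constraints: max service T ≥ 336 °C; k ≥ 16.5 W/(m·K). Survivors: stainless steel, tungsten.
Putting every candidate on a common basis:
  stainless steel: σ_y = 351.0 MPa, ρ = 7700 kg/m³
  tungsten: σ_y = 580.0 MPa, ρ = 19300 kg/m³
  stainless steel: M = 45.6 kN·m/kg
  tungsten: M = 30.1 kN·m/kg
Stainless steel ranks first.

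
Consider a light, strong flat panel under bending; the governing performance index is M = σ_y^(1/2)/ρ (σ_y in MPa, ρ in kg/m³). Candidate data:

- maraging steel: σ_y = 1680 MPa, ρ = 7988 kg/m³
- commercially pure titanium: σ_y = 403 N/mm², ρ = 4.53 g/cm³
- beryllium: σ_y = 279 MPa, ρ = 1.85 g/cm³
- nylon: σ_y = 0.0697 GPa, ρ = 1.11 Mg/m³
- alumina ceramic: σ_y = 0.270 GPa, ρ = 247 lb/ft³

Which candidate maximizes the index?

After converting to SI:
  maraging steel: σ_y = 1680 MPa, ρ = 7988 kg/m³
  commercially pure titanium: σ_y = 403.0 MPa, ρ = 4530 kg/m³
  beryllium: σ_y = 279.0 MPa, ρ = 1850 kg/m³
  nylon: σ_y = 69.70 MPa, ρ = 1110 kg/m³
  alumina ceramic: σ_y = 270.0 MPa, ρ = 3957 kg/m³
  beryllium: M = 9.03×10⁻³
  nylon: M = 7.52×10⁻³
  maraging steel: M = 5.13×10⁻³
  commercially pure titanium: M = 4.43×10⁻³
  alumina ceramic: M = 4.15×10⁻³
The maximum is for beryllium.

beryllium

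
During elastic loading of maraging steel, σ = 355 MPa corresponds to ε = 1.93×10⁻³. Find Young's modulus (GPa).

E = σ/ε = 355 MPa / 1.93×10⁻³ = 183900 MPa = 184 GPa.

184 GPa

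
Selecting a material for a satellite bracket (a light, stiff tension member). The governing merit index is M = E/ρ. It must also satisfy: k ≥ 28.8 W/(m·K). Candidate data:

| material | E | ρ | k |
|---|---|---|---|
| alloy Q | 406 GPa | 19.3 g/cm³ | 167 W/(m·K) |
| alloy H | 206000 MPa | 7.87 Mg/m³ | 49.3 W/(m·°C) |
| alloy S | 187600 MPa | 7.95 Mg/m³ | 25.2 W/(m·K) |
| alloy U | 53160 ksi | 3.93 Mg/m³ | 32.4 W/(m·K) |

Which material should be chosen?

alloy U

Screen on constraints: k ≥ 28.8 W/(m·K). Survivors: alloy Q, alloy H, alloy U.
Normalizing units and computing the index:
  alloy Q: E = 406.0 GPa, ρ = 19300 kg/m³
  alloy H: E = 206.0 GPa, ρ = 7870 kg/m³
  alloy U: E = 366.5 GPa, ρ = 3930 kg/m³
  alloy U: M = 93.3 MN·m/kg
  alloy H: M = 26.2 MN·m/kg
  alloy Q: M = 21.0 MN·m/kg
The maximum is for alloy U.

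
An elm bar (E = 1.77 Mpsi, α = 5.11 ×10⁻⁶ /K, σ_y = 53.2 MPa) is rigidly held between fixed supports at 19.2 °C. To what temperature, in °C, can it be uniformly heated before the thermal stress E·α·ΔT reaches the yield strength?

E = 1.77 Mpsi = 12.20 GPa.
E·α·ΔT = 53.20 MPa ⇒ ΔT = 53.20 / (12.20×10³ × 5.11×10⁻⁶) = 853.1 K.
T = 19.2 + 853.1 = 872.3 °C.

872 °C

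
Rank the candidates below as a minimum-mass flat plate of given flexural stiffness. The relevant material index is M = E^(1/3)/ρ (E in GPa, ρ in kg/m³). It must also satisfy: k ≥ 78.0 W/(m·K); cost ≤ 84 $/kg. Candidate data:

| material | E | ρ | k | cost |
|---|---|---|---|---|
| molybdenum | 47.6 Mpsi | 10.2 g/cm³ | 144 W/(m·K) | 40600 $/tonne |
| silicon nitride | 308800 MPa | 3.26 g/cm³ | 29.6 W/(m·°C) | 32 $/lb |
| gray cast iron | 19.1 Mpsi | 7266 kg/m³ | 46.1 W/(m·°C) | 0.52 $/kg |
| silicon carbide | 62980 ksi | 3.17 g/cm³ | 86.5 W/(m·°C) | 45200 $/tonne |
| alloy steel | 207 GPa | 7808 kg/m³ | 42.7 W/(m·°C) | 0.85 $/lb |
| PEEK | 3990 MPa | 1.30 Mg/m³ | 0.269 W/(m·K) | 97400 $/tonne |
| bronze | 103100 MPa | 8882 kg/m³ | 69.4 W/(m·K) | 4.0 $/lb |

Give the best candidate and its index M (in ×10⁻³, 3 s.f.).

silicon carbide, M = 2.39×10⁻³

Screen on constraints: k ≥ 78.0 W/(m·K); cost ≤ 84 $/kg. Survivors: molybdenum, silicon carbide.
Convert each candidate to consistent units, then evaluate M:
  molybdenum: E = 328.2 GPa, ρ = 10200 kg/m³
  silicon carbide: E = 434.2 GPa, ρ = 3170 kg/m³
  silicon carbide: M = 2.39×10⁻³
  molybdenum: M = 0.676×10⁻³
Silicon carbide has the largest M.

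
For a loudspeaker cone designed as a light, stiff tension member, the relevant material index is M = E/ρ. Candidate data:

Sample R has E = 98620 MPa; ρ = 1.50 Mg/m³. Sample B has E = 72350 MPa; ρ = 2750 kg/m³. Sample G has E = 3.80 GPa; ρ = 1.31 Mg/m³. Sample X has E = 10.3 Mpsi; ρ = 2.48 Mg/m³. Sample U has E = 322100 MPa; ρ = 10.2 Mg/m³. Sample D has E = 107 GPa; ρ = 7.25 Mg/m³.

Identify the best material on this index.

sample R

Convert each candidate to consistent units, then evaluate M:
  sample R: E = 98.62 GPa, ρ = 1500 kg/m³
  sample B: E = 72.35 GPa, ρ = 2750 kg/m³
  sample G: E = 3.800 GPa, ρ = 1310 kg/m³
  sample X: E = 71.02 GPa, ρ = 2480 kg/m³
  sample U: E = 322.1 GPa, ρ = 10200 kg/m³
  sample D: E = 107.0 GPa, ρ = 7250 kg/m³
  sample R: M = 65.7 MN·m/kg
  sample U: M = 31.6 MN·m/kg
  sample X: M = 28.6 MN·m/kg
  sample B: M = 26.3 MN·m/kg
  sample D: M = 14.8 MN·m/kg
  sample G: M = 2.90 MN·m/kg
Highest index: sample R.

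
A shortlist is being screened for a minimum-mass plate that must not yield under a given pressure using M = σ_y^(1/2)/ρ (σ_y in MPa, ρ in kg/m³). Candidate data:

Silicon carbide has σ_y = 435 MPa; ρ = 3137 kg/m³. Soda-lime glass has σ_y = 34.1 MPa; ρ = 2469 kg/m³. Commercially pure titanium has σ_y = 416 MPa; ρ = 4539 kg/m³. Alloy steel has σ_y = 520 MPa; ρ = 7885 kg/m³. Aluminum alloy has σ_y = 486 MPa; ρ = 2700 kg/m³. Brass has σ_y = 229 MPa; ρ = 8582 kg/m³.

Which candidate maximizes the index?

Per-candidate index values:
  aluminum alloy: M = 8.16×10⁻³
  silicon carbide: M = 6.65×10⁻³
  commercially pure titanium: M = 4.49×10⁻³
  alloy steel: M = 2.89×10⁻³
  soda-lime glass: M = 2.37×10⁻³
  brass: M = 1.76×10⁻³
Aluminum alloy ranks first.

aluminum alloy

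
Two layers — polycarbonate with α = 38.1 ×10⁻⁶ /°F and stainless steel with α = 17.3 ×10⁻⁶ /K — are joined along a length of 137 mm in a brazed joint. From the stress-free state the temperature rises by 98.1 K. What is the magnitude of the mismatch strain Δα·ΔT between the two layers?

5.03×10⁻³

polycarbonate: α = 38.1×10⁻⁶/°F × 9/5 = 68.6×10⁻⁶/K.
Δα = |68.6 − 17.3|×10⁻⁶/K = 51.3×10⁻⁶/K.
Mismatch strain = Δα·ΔT = 51.3×10⁻⁶ × 98.1 = 5.03×10⁻³.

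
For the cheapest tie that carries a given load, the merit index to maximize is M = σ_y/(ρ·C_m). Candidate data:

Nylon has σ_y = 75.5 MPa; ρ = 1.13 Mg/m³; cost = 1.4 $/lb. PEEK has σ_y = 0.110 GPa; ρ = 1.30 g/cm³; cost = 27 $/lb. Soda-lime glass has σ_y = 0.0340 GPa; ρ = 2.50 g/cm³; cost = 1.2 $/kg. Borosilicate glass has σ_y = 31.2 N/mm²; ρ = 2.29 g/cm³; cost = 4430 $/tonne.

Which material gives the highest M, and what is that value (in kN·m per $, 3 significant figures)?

nylon, M = 21.6 kN·m per $

Normalizing units and computing the index:
  nylon: σ_y = 75.50 MPa, ρ = 1130 kg/m³, cost = 3.086 $/kg
  PEEK: σ_y = 110.0 MPa, ρ = 1300 kg/m³, cost = 59.52 $/kg
  soda-lime glass: σ_y = 34.00 MPa, ρ = 2500 kg/m³, cost = 1.200 $/kg
  borosilicate glass: σ_y = 31.20 MPa, ρ = 2290 kg/m³, cost = 4.430 $/kg
  nylon: M = 21.6 kN·m per $
  soda-lime glass: M = 11.3 kN·m per $
  borosilicate glass: M = 3.08 kN·m per $
  PEEK: M = 1.42 kN·m per $
Highest index: nylon.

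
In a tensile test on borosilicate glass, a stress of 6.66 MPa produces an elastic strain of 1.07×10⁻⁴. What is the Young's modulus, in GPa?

62.2 GPa

E = σ/ε = 6.66 MPa / 1.07×10⁻⁴ = 62240 MPa = 62.2 GPa.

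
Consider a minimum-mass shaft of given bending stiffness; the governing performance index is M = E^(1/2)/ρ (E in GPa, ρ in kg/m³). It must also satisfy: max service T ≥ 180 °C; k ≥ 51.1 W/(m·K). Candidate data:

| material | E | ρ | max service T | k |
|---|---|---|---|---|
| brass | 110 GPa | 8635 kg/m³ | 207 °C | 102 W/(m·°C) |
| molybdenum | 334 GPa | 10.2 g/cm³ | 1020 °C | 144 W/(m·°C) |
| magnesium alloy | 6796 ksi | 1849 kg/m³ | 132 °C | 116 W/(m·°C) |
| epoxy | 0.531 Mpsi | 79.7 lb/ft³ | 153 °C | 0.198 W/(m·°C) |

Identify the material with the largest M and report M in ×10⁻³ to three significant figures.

molybdenum, M = 1.79×10⁻³

Screen on constraints: max service T ≥ 180 °C; k ≥ 51.1 W/(m·K). Survivors: brass, molybdenum.
Normalizing units and computing the index:
  brass: E = 110.0 GPa, ρ = 8635 kg/m³
  molybdenum: E = 334.0 GPa, ρ = 10200 kg/m³
  molybdenum: M = 1.79×10⁻³
  brass: M = 1.21×10⁻³
The maximum is for molybdenum.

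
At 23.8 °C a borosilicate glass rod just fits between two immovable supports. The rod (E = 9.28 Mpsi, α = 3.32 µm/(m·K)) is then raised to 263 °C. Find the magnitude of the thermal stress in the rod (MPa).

E = 9.28 Mpsi = 63.98 GPa.
ΔT = 239.2 K. Constrained thermal stress σ = E·α·ΔT = 63.98×10³ MPa × 3.32×10⁻⁶ × 239.2 = 50.8 MPa (compressive).

50.8 MPa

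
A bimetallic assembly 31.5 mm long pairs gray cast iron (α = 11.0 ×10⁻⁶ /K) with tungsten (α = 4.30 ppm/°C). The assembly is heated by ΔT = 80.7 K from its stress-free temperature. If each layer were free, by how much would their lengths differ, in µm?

Δα = |11.0 − 4.30|×10⁻⁶/K = 6.70×10⁻⁶/K.
ΔL_mismatch = Δα·L·ΔT = 6.70×10⁻⁶ × 31.5 mm × 80.7 K = 17.0 µm.

17.0 µm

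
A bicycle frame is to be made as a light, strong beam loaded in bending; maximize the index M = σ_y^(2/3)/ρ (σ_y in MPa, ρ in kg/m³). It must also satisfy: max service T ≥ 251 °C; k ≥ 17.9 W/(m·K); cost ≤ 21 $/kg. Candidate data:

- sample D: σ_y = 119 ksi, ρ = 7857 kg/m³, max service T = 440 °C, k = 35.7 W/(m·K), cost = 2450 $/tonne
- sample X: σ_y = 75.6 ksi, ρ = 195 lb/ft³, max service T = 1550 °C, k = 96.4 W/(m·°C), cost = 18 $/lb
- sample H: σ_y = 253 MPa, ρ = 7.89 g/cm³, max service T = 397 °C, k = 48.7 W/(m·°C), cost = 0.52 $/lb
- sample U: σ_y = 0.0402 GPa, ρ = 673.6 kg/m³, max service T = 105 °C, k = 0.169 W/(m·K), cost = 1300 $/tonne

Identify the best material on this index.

sample D

Screen on constraints: max service T ≥ 251 °C; k ≥ 17.9 W/(m·K); cost ≤ 21 $/kg. Survivors: sample D, sample H.
Putting every candidate on a common basis:
  sample D: σ_y = 820.5 MPa, ρ = 7857 kg/m³
  sample H: σ_y = 253.0 MPa, ρ = 7890 kg/m³
  sample D: M = 11.2×10⁻³
  sample H: M = 5.07×10⁻³
Sample D ranks first.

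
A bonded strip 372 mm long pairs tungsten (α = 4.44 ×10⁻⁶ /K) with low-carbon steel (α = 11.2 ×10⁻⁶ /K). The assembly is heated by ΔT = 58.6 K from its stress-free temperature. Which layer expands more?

low-carbon steel

α(tungsten) = 4.44×10⁻⁶/K vs α(low-carbon steel) = 11.2×10⁻⁶/K.
Higher α expands more for the same ΔT: low-carbon steel.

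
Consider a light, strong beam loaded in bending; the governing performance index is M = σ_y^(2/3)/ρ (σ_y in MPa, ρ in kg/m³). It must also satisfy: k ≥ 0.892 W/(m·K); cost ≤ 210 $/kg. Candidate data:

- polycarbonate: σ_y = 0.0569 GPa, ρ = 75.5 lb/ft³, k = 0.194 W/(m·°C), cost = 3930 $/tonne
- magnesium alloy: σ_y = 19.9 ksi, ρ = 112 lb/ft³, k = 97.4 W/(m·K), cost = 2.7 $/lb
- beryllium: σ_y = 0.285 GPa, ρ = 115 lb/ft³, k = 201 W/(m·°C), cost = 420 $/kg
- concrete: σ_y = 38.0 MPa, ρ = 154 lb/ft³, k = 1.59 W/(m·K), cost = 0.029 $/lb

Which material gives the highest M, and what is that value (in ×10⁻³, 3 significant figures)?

Screen on constraints: k ≥ 0.892 W/(m·K); cost ≤ 210 $/kg. Survivors: magnesium alloy, concrete.
Normalizing units and computing the index:
  magnesium alloy: σ_y = 137.2 MPa, ρ = 1794 kg/m³
  concrete: σ_y = 38.00 MPa, ρ = 2467 kg/m³
  magnesium alloy: M = 14.8×10⁻³
  concrete: M = 4.58×10⁻³
Magnesium alloy ranks first.

magnesium alloy, M = 14.8×10⁻³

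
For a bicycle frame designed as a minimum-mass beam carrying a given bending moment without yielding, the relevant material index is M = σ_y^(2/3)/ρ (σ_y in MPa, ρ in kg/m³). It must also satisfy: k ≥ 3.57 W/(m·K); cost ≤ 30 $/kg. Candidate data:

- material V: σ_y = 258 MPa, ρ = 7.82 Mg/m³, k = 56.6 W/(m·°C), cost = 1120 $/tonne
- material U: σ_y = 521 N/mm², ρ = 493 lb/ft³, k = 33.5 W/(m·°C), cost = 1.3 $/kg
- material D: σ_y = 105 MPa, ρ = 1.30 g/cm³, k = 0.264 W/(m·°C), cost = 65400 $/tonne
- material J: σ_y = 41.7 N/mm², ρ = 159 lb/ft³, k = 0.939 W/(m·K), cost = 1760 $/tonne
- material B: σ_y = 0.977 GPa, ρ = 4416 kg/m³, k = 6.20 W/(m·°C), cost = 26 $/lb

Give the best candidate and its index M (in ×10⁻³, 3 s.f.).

Screen on constraints: k ≥ 3.57 W/(m·K); cost ≤ 30 $/kg. Survivors: material V, material U.
Convert each candidate to consistent units, then evaluate M:
  material V: σ_y = 258.0 MPa, ρ = 7820 kg/m³
  material U: σ_y = 521.0 MPa, ρ = 7897 kg/m³
  material U: M = 8.20×10⁻³
  material V: M = 5.18×10⁻³
Material U has the largest M.

material U, M = 8.20×10⁻³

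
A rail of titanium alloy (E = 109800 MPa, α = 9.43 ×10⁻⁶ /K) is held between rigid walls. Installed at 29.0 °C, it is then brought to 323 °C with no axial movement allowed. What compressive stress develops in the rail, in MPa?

304 MPa

E = 109800 MPa = 109.8 GPa.
ΔT = 294.0 K. Constrained thermal stress σ = E·α·ΔT = 109.8×10³ MPa × 9.43×10⁻⁶ × 294.0 = 304 MPa (compressive).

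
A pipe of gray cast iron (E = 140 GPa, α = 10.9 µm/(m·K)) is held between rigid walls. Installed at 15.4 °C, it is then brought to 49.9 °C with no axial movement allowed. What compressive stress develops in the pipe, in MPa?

ΔT = 34.50 K. Constrained thermal stress σ = E·α·ΔT = 140.0×10³ MPa × 10.9×10⁻⁶ × 34.50 = 52.6 MPa (compressive).

52.6 MPa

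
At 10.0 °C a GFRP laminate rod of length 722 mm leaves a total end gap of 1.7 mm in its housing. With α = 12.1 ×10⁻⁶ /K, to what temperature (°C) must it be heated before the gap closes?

α·L₀·ΔT = 1.7 mm ⇒ ΔT = 1.7 / (12.1×10⁻⁶ × 722.0) = 194.6 K.
T = 10.0 + 194.6 = 204.6 °C.

205 °C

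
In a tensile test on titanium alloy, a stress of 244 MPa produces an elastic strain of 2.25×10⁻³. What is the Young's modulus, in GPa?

108 GPa

E = σ/ε = 244 MPa / 2.25×10⁻³ = 108400 MPa = 108 GPa.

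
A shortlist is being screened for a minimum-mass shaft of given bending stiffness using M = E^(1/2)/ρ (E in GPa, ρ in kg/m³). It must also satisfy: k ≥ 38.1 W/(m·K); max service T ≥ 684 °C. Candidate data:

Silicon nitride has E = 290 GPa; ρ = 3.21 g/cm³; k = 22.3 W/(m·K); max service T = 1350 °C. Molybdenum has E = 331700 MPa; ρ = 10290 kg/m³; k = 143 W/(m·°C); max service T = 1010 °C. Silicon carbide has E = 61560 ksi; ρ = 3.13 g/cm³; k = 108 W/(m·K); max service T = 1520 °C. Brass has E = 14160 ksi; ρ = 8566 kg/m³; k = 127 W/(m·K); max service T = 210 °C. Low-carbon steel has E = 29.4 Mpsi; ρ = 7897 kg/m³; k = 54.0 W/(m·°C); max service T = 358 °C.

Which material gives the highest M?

silicon carbide

Screen on constraints: k ≥ 38.1 W/(m·K); max service T ≥ 684 °C. Survivors: molybdenum, silicon carbide.
Putting every candidate on a common basis:
  molybdenum: E = 331.7 GPa, ρ = 10290 kg/m³
  silicon carbide: E = 424.4 GPa, ρ = 3130 kg/m³
  silicon carbide: M = 6.58×10⁻³
  molybdenum: M = 1.77×10⁻³
The maximum is for silicon carbide.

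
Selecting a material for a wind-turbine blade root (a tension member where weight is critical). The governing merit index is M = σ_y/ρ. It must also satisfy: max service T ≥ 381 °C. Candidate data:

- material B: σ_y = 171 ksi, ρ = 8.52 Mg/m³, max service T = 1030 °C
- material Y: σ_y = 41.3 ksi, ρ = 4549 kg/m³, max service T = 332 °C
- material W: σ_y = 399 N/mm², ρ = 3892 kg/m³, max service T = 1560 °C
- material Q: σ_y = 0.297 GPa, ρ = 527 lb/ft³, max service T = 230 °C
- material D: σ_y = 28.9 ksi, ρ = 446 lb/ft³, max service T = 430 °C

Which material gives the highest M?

Screen on constraints: max service T ≥ 381 °C. Survivors: material B, material W, material D.
In SI units:
  material B: σ_y = 1179 MPa, ρ = 8520 kg/m³
  material W: σ_y = 399.0 MPa, ρ = 3892 kg/m³
  material D: σ_y = 199.3 MPa, ρ = 7144 kg/m³
  material B: M = 138 kN·m/kg
  material W: M = 103 kN·m/kg
  material D: M = 27.9 kN·m/kg
Material B has the largest M.

material B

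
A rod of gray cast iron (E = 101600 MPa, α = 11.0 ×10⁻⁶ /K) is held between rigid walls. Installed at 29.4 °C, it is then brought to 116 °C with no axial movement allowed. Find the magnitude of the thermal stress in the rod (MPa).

96.8 MPa

E = 101600 MPa = 101.6 GPa.
ΔT = 86.60 K. Constrained thermal stress σ = E·α·ΔT = 101.6×10³ MPa × 11.0×10⁻⁶ × 86.60 = 96.8 MPa (compressive).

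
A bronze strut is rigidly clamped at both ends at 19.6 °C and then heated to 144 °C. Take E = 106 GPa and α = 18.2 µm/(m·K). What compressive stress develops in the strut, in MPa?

ΔT = 124.4 K. Constrained thermal stress σ = E·α·ΔT = 106.0×10³ MPa × 18.2×10⁻⁶ × 124.4 = 240 MPa (compressive).

240 MPa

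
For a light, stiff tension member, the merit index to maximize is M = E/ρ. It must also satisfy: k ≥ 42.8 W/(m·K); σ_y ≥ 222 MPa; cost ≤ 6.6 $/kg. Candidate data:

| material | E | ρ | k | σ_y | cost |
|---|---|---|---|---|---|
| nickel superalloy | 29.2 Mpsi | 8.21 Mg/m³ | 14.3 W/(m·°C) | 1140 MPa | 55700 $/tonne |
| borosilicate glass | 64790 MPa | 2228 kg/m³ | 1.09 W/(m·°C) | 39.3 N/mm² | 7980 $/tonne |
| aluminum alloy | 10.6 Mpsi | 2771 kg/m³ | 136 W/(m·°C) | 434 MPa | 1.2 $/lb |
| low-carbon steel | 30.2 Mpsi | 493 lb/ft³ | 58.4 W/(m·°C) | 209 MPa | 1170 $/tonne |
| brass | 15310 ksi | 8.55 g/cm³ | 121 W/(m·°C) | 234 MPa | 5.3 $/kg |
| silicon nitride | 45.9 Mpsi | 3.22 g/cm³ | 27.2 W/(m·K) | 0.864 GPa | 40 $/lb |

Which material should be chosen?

Screen on constraints: k ≥ 42.8 W/(m·K); σ_y ≥ 222 MPa; cost ≤ 6.6 $/kg. Survivors: aluminum alloy, brass.
Normalizing units and computing the index:
  aluminum alloy: E = 73.08 GPa, ρ = 2771 kg/m³
  brass: E = 105.6 GPa, ρ = 8550 kg/m³
  aluminum alloy: M = 26.4 MN·m/kg
  brass: M = 12.3 MN·m/kg
Aluminum alloy has the largest M.

aluminum alloy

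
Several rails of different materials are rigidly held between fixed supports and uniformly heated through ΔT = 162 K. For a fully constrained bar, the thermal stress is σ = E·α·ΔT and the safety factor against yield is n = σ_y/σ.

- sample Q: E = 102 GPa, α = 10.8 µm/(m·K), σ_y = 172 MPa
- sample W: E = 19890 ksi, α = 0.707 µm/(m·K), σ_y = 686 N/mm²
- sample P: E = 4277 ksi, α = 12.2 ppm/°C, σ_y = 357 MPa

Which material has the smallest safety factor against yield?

With everything in SI (GPa, ×10⁻⁶/K, MPa):
  sample Q: E = 102.0, α = 10.8, σ_y = 172.0 → σ = 178 MPa, n = 0.964
  sample W: E = 137.1, α = 0.707, σ_y = 686.0 → σ = 15.7 MPa, n = 43.7
  sample P: E = 29.49, α = 12.2, σ_y = 357.0 → σ = 58.3 MPa, n = 6.13
Sample Q has the lowest safety factor, n = 0.964.

sample Q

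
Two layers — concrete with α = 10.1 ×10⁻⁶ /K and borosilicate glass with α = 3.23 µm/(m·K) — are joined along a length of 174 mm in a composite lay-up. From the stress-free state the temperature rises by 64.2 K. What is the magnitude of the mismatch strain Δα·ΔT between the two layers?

Δα = |10.1 − 3.23|×10⁻⁶/K = 6.87×10⁻⁶/K.
Mismatch strain = Δα·ΔT = 6.87×10⁻⁶ × 64.2 = 4.41×10⁻⁴.

4.41×10⁻⁴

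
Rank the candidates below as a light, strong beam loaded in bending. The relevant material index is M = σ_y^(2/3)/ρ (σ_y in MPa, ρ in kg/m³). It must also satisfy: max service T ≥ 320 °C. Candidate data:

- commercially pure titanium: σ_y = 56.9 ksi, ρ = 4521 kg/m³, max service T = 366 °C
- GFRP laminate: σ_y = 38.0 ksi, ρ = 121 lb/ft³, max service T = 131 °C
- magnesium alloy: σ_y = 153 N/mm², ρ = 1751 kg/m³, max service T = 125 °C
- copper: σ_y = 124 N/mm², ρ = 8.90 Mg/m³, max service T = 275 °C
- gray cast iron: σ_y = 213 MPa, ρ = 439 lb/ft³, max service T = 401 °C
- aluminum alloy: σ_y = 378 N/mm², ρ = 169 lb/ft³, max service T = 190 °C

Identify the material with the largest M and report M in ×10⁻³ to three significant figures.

Screen on constraints: max service T ≥ 320 °C. Survivors: commercially pure titanium, gray cast iron.
After converting to SI:
  commercially pure titanium: σ_y = 392.3 MPa, ρ = 4521 kg/m³
  gray cast iron: σ_y = 213.0 MPa, ρ = 7032 kg/m³
  commercially pure titanium: M = 11.9×10⁻³
  gray cast iron: M = 5.07×10⁻³
Commercially pure titanium ranks first.

commercially pure titanium, M = 11.9×10⁻³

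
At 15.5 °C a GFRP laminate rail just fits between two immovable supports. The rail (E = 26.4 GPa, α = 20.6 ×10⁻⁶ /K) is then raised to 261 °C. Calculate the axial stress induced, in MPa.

134 MPa

ΔT = 245.5 K. Constrained thermal stress σ = E·α·ΔT = 26.40×10³ MPa × 20.6×10⁻⁶ × 245.5 = 134 MPa (compressive).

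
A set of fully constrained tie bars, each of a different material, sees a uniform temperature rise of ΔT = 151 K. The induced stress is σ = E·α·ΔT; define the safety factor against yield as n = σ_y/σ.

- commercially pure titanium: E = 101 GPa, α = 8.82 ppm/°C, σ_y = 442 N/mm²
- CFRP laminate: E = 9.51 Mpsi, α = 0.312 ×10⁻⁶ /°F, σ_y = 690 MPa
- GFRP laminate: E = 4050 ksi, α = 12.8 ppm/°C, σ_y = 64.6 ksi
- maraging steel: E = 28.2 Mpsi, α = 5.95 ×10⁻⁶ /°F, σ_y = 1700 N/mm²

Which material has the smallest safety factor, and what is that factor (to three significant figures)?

In consistent units (E in GPa, α in ×10⁻⁶/K, σ_y in MPa):
  commercially pure titanium: E = 101.0, α = 8.82, σ_y = 442.0 → σ = 135 MPa, n = 3.29
  CFRP laminate: E = 65.57, α = 0.562, σ_y = 690.0 → σ = 5.56 MPa, n = 124
  GFRP laminate: E = 27.92, α = 12.8, σ_y = 445.4 → σ = 54.0 MPa, n = 8.25
  maraging steel: E = 194.4, α = 10.7, σ_y = 1700 → σ = 314 MPa, n = 5.41
Commercially pure titanium has the lowest safety factor, n = 3.29.

commercially pure titanium, n = 3.29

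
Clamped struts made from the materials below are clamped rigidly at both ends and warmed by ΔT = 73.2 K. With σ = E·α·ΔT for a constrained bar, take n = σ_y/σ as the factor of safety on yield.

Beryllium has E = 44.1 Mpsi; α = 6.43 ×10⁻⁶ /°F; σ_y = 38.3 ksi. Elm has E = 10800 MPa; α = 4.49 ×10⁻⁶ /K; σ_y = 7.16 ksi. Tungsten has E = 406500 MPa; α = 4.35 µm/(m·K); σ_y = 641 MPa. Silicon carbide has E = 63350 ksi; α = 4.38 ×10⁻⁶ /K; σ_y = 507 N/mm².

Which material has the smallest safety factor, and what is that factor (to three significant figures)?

With everything in SI (GPa, ×10⁻⁶/K, MPa):
  beryllium: E = 304.1, α = 11.6, σ_y = 264.1 → σ = 258 MPa, n = 1.03
  elm: E = 10.80, α = 4.49, σ_y = 49.37 → σ = 3.55 MPa, n = 13.9
  tungsten: E = 406.5, α = 4.35, σ_y = 641.0 → σ = 129 MPa, n = 4.95
  silicon carbide: E = 436.8, α = 4.38, σ_y = 507.0 → σ = 140 MPa, n = 3.62
The minimum is beryllium at n = 1.03.

beryllium, n = 1.03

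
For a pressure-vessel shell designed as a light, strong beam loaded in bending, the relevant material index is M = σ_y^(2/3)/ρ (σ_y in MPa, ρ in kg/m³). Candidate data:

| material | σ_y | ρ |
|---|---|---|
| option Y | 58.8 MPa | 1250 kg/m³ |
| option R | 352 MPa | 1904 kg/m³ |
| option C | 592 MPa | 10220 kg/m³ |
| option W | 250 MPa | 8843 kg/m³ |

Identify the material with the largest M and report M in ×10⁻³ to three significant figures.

option R, M = 26.2×10⁻³

Evaluate M for each candidate:
  option R: M = 26.2×10⁻³
  option Y: M = 12.1×10⁻³
  option C: M = 6.90×10⁻³
  option W: M = 4.49×10⁻³
Option R ranks first.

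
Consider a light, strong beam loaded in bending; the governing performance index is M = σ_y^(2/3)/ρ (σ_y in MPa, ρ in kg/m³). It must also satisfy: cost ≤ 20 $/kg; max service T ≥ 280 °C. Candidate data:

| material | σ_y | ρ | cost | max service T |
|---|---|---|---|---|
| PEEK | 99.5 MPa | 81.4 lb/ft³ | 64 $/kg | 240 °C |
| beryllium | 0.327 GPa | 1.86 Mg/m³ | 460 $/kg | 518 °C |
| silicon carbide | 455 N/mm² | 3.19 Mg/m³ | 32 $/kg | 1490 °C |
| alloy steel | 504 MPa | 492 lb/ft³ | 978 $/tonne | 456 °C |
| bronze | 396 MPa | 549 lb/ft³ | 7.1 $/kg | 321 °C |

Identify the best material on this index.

alloy steel

Screen on constraints: cost ≤ 20 $/kg; max service T ≥ 280 °C. Survivors: alloy steel, bronze.
Convert each candidate to consistent units, then evaluate M:
  alloy steel: σ_y = 504.0 MPa, ρ = 7881 kg/m³
  bronze: σ_y = 396.0 MPa, ρ = 8794 kg/m³
  alloy steel: M = 8.04×10⁻³
  bronze: M = 6.13×10⁻³
Highest index: alloy steel.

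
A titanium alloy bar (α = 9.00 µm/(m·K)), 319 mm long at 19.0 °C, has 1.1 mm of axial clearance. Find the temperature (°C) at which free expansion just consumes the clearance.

α·L₀·ΔT = 1.1 mm ⇒ ΔT = 1.1 / (9.00×10⁻⁶ × 319.0) = 383.1 K.
T = 19.0 + 383.1 = 402.1 °C.

402 °C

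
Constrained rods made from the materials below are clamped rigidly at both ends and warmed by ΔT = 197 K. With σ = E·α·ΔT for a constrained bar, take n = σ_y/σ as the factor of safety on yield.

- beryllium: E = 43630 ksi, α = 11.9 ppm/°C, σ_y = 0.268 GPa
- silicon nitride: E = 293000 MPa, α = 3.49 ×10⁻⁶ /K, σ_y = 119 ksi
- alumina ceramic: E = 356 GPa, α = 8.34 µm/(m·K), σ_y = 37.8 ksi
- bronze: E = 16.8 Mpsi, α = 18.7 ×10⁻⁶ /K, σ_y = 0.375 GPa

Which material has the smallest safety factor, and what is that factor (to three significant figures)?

In consistent units (E in GPa, α in ×10⁻⁶/K, σ_y in MPa):
  beryllium: E = 300.8, α = 11.9, σ_y = 268.0 → σ = 705 MPa, n = 0.380
  silicon nitride: E = 293.0, α = 3.49, σ_y = 820.5 → σ = 201 MPa, n = 4.07
  alumina ceramic: E = 356.0, α = 8.34, σ_y = 260.6 → σ = 585 MPa, n = 0.446
  bronze: E = 115.8, α = 18.7, σ_y = 375.0 → σ = 427 MPa, n = 0.879
The minimum is beryllium at n = 0.380.

beryllium, n = 0.380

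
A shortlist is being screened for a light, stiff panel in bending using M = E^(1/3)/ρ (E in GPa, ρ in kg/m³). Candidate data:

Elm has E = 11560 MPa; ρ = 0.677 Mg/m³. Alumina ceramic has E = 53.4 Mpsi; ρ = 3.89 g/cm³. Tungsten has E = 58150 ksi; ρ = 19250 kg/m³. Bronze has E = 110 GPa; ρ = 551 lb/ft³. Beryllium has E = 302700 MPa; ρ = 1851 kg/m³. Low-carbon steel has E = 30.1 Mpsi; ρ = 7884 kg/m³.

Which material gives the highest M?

Normalizing units and computing the index:
  elm: E = 11.56 GPa, ρ = 677.0 kg/m³
  alumina ceramic: E = 368.2 GPa, ρ = 3890 kg/m³
  tungsten: E = 400.9 GPa, ρ = 19250 kg/m³
  bronze: E = 110.0 GPa, ρ = 8826 kg/m³
  beryllium: E = 302.7 GPa, ρ = 1851 kg/m³
  low-carbon steel: E = 207.5 GPa, ρ = 7884 kg/m³
  beryllium: M = 3.63×10⁻³
  elm: M = 3.34×10⁻³
  alumina ceramic: M = 1.84×10⁻³
  low-carbon steel: M = 0.751×10⁻³
  bronze: M = 0.543×10⁻³
  tungsten: M = 0.383×10⁻³
The maximum is for beryllium.

beryllium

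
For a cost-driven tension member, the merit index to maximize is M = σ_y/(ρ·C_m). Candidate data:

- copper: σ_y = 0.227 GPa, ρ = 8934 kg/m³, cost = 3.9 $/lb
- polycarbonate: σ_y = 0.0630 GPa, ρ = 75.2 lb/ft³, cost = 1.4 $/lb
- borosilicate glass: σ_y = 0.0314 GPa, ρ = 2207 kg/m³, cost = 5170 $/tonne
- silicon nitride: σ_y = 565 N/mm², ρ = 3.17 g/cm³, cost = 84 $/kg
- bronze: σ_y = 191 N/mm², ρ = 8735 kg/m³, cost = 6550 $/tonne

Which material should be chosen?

In SI units:
  copper: σ_y = 227.0 MPa, ρ = 8934 kg/m³, cost = 8.598 $/kg
  polycarbonate: σ_y = 63.00 MPa, ρ = 1205 kg/m³, cost = 3.086 $/kg
  borosilicate glass: σ_y = 31.40 MPa, ρ = 2207 kg/m³, cost = 5.170 $/kg
  silicon nitride: σ_y = 565.0 MPa, ρ = 3170 kg/m³, cost = 84.00 $/kg
  bronze: σ_y = 191.0 MPa, ρ = 8735 kg/m³, cost = 6.550 $/kg
  polycarbonate: M = 16.9 kN·m per $
  bronze: M = 3.34 kN·m per $
  copper: M = 2.96 kN·m per $
  borosilicate glass: M = 2.75 kN·m per $
  silicon nitride: M = 2.12 kN·m per $
Polycarbonate has the largest M.

polycarbonate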